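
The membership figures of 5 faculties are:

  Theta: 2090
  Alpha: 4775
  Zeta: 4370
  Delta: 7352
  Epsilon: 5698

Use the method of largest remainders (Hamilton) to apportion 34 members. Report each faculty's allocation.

Theta 3, Alpha 7, Zeta 6, Delta 10, Epsilon 8

Standard divisor: 24285 ÷ 34 ≈ 714.265.
Standard quotas: Theta 2.9261, Alpha 6.6852, Zeta 6.1182, Delta 10.2931, Epsilon 7.9774.
Lower quotas: Theta 2, Alpha 6, Zeta 6, Delta 10, Epsilon 7 (sum 31, leaving 3 seats).
Remainders in descending order: Epsilon 0.9774, Theta 0.9261, Alpha 0.6852, Delta 0.2931, Zeta 0.1182.
The surplus seats go to Epsilon, Theta, Alpha.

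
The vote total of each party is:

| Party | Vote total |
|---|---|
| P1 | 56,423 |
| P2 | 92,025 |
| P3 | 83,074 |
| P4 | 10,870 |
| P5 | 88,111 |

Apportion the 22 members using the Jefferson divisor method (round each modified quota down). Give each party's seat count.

Standard divisor 330503/22 ≈ 15022.864; standard quotas: P1 3.756, P2 6.126, P3 5.530, P4 0.724, P5 5.865.
Rounding down gives 3, 6, 5, 0, 5 = 19 seats, so the divisor must be adjusted.
With modified divisor 13500: modified quotas P1 4.179, P2 6.817, P3 6.154, P4 0.805, P5 6.527.
Rounding down: P1 4, P2 6, P3 6, P4 0, P5 6 (total 22).

P1: 4; P2: 6; P3: 6; P4: 0; P5: 6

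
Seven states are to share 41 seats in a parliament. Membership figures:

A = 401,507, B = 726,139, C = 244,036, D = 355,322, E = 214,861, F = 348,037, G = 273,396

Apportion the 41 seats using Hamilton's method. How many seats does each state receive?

The standard divisor is 2563298/41 ≈ 62519.463.
Standard quotas: A 6.4221, B 11.6146, C 3.9034, D 5.6834, E 3.4367, F 5.5669, G 4.3730.
Lower quotas: A 6, B 11, C 3, D 5, E 3, F 5, G 4 (sum 37, leaving 4 seats).
Remainders in descending order: C 0.9034, D 0.6834, B 0.6146, F 0.5669, E 0.4367, A 0.4221, G 0.3730.
The surplus seats go to C, D, B, F.

A 6; B 12; C 4; D 6; E 3; F 6; G 4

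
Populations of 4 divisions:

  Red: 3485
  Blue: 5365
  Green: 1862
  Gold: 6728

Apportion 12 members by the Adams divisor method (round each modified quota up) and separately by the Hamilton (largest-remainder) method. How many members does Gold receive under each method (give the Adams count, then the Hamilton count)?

Adams: Red 2, Blue 4, Green 2, Gold 4.
Hamilton: Red 2, Blue 4, Green 1, Gold 5.
Gold gets 4 under Adams and 5 under Hamilton.

4 and 5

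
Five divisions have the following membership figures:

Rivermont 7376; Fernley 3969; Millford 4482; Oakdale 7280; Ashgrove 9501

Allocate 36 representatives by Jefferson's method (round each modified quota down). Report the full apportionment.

Rivermont 8; Fernley 4; Millford 5; Oakdale 8; Ashgrove 11

Standard divisor 32608/36 ≈ 905.778; standard quotas: Rivermont 8.143, Fernley 4.382, Millford 4.948, Oakdale 8.037, Ashgrove 10.489.
Rounding down gives 8, 4, 4, 8, 10 = 34 seats, so the divisor must be adjusted.
With modified divisor 840: modified quotas Rivermont 8.781, Fernley 4.725, Millford 5.336, Oakdale 8.667, Ashgrove 11.311.
Rounding down: Rivermont 8, Fernley 4, Millford 5, Oakdale 8, Ashgrove 11 (total 36).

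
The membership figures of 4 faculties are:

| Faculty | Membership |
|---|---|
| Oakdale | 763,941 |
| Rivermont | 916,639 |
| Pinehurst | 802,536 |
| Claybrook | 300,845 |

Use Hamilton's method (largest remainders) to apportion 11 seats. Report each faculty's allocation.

Standard divisor: 2783961 ÷ 11 ≈ 253087.364.
Standard quotas: Oakdale 3.0185, Rivermont 3.6218, Pinehurst 3.1710, Claybrook 1.1887.
Lower quotas: Oakdale 3, Rivermont 3, Pinehurst 3, Claybrook 1 (sum 10, leaving 1 seat).
Remainders in descending order: Rivermont 0.6218, Claybrook 0.1887, Pinehurst 0.1710, Oakdale 0.0185.
The surplus seat goes to Rivermont.

Oakdale 3, Rivermont 4, Pinehurst 3, Claybrook 1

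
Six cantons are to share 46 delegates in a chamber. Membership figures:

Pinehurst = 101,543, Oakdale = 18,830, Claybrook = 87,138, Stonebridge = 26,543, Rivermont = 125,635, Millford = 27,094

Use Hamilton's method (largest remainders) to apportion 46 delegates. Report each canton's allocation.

Pinehurst=12; Oakdale=2; Claybrook=11; Stonebridge=3; Rivermont=15; Millford=3

Standard divisor: 386783 ÷ 46 ≈ 8408.326.
Standard quotas: Pinehurst 12.0765, Oakdale 2.2394, Claybrook 10.3633, Stonebridge 3.1568, Rivermont 14.9417, Millford 3.2223.
Lower quotas: Pinehurst 12, Oakdale 2, Claybrook 10, Stonebridge 3, Rivermont 14, Millford 3 (sum 44, leaving 2 seats).
Remainders in descending order: Rivermont 0.9417, Claybrook 0.3633, Oakdale 0.2394, Millford 0.2223, Stonebridge 0.1568, Pinehurst 0.0765.
Largest remainders: Rivermont, Claybrook receive the extra seats.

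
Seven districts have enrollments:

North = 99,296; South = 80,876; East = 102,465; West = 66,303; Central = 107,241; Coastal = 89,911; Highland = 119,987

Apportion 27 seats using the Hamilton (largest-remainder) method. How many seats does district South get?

The standard divisor is 666079/27 ≈ 24669.593.
Standard quotas: North 4.0250, South 3.2784, East 4.1535, West 2.6876, Central 4.3471, Coastal 3.6446, Highland 4.8638.
Lower quotas: North 4, South 3, East 4, West 2, Central 4, Coastal 3, Highland 4 (sum 24, leaving 3 seats).
Remainders in descending order: Highland 0.8638, West 0.6876, Coastal 0.6446, Central 0.3471, South 0.2784, East 0.1535, North 0.0250.
Largest remainders: Highland, West, Coastal receive the extra seats.
South receives 3.

3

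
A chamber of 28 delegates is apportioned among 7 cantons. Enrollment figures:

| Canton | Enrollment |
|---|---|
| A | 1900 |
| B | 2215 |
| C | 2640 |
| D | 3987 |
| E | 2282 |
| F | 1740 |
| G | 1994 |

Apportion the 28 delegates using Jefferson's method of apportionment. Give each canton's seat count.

Standard divisor 16758/28 ≈ 598.5; standard quotas: A 3.175, B 3.701, C 4.411, D 6.662, E 3.813, F 2.907, G 3.332.
Rounding down gives 3, 3, 4, 6, 3, 2, 3 = 24 seats, so the divisor must be adjusted.
With modified divisor 540: modified quotas A 3.519, B 4.102, C 4.889, D 7.383, E 4.226, F 3.222, G 3.693.
Rounding down: A 3, B 4, C 4, D 7, E 4, F 3, G 3 (total 28).

A: 3; B: 4; C: 4; D: 7; E: 4; F: 3; G: 3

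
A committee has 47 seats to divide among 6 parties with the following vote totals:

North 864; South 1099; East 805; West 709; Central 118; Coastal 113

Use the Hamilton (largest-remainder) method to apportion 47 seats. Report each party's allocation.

North 11, South 14, East 10, West 9, Central 2, Coastal 1

Standard divisor: 3708 ÷ 47 ≈ 78.894.
Standard quotas: North 10.951, South 13.930, East 10.204, West 8.987, Central 1.496, Coastal 1.432.
Lower quotas: North 10, South 13, East 10, West 8, Central 1, Coastal 1 (sum 43, leaving 4 seats).
Remainders in descending order: West 0.987, North 0.951, South 0.930, Central 0.496, Coastal 0.432, East 0.204.
Largest remainders: West, North, South, Central receive the extra seats.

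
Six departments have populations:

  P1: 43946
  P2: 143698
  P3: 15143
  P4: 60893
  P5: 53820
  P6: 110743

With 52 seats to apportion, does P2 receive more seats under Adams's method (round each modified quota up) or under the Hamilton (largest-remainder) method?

Adams: P1 6, P2 17, P3 2, P4 7, P5 7, P6 13.
Hamilton: P1 5, P2 18, P3 2, P4 7, P5 7, P6 13.
P2 gets 17 under Adams and 18 under Hamilton.

Hamilton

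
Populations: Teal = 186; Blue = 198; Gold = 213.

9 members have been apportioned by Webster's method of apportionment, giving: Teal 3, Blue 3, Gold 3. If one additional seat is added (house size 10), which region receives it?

Priority for the next seat is population ÷ (current seats + 0.5).
Priorities: Teal 53.143, Blue 56.571, Gold 60.857.
Highest priority: Gold.

Gold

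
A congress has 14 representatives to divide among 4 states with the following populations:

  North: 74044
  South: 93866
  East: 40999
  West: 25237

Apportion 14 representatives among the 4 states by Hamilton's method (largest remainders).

Standard divisor: 234146 ÷ 14 ≈ 16724.714.
Standard quotas: North 4.4272, South 5.6124, East 2.4514, West 1.5090.
Lower quotas: North 4, South 5, East 2, West 1 (sum 12, leaving 2 seats).
Remainders in descending order: South 0.6124, West 0.5090, East 0.4514, North 0.4272.
Largest remainders: South, West receive the extra seats.

North 4, South 6, East 2, West 2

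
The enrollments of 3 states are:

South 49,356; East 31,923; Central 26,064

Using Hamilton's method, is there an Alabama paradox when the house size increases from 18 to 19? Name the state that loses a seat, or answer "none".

At 18 seats: South 8, East 5, Central 5.
At 19 seats: South 9, East 6, Central 4.
Central drops from 5 to 4.

Central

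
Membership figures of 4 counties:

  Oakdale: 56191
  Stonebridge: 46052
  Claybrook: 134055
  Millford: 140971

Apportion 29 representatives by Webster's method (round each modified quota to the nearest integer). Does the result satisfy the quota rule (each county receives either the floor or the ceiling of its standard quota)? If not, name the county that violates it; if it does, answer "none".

Standard quotas: Oakdale 4.319, Stonebridge 3.540, Claybrook 10.305, Millford 10.836.
Webster allocation: Oakdale 4, Stonebridge 4, Claybrook 10, Millford 11.
Every allocation lies between the lower and upper quota.

none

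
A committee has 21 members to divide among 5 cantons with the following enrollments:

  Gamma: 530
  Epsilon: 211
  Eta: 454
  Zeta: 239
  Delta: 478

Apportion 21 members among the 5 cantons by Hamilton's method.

The standard divisor is 1912/21 ≈ 91.048.
Standard quotas: Gamma 5.821, Epsilon 2.317, Eta 4.986, Zeta 2.625, Delta 5.250.
Lower quotas: Gamma 5, Epsilon 2, Eta 4, Zeta 2, Delta 5 (sum 18, leaving 3 seats).
Remainders in descending order: Eta 0.986, Gamma 0.821, Zeta 0.625, Epsilon 0.317, Delta 0.250.
The surplus seats go to Eta, Gamma, Zeta.

Gamma 6, Epsilon 2, Eta 5, Zeta 3, Delta 5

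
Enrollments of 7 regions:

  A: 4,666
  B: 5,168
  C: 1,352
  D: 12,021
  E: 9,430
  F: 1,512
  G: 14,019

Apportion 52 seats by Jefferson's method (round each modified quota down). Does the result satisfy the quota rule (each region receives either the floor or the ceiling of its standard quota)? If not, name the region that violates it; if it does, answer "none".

Standard quotas: A 5.037, B 5.579, C 1.460, D 12.977, E 10.180, F 1.632, G 15.134.
Jefferson allocation: A 5, B 6, C 1, D 13, E 10, F 1, G 16.
Every allocation lies between the lower and upper quota.

none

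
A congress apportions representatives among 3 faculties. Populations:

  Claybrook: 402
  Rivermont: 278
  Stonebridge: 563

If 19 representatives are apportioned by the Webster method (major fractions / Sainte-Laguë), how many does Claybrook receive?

6

Standard divisor 1243/19 ≈ 65.421; standard quotas: Claybrook 6.145, Rivermont 4.249, Stonebridge 8.606.
Rounding to the nearest integer gives Claybrook 6, Rivermont 4, Stonebridge 9 — total 19, matching the house size, so no adjustment is needed.
Claybrook receives 6.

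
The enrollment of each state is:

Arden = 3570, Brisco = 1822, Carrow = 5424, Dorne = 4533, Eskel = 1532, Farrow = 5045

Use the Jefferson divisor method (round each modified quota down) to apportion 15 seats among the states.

Standard divisor 21926/15 ≈ 1461.733; standard quotas: Arden 2.442, Brisco 1.246, Carrow 3.711, Dorne 3.101, Eskel 1.048, Farrow 3.451.
Rounding down gives 2, 1, 3, 3, 1, 3 = 13 seats, so the divisor must be adjusted.
With modified divisor 1200: modified quotas Arden 2.975, Brisco 1.518, Carrow 4.520, Dorne 3.777, Eskel 1.277, Farrow 4.204.
Rounding down: Arden 2, Brisco 1, Carrow 4, Dorne 3, Eskel 1, Farrow 4 (total 15).

Arden 2, Brisco 1, Carrow 4, Dorne 3, Eskel 1, Farrow 4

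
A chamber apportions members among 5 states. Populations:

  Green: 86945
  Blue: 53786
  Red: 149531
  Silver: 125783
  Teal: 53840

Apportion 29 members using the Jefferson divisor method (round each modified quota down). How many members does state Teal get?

3

Standard divisor 469885/29 ≈ 16202.931; standard quotas: Green 5.366, Blue 3.320, Red 9.229, Silver 7.763, Teal 3.323.
Rounding down gives 5, 3, 9, 7, 3 = 27 seats, so the divisor must be adjusted.
With modified divisor 14700: modified quotas Green 5.915, Blue 3.659, Red 10.172, Silver 8.557, Teal 3.663.
Rounding down: Green 5, Blue 3, Red 10, Silver 8, Teal 3 (total 29).
Teal receives 3.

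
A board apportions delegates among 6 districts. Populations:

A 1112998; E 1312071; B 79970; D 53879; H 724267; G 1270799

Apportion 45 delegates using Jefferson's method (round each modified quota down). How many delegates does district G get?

13

Standard divisor 4553984/45 ≈ 101199.644; standard quotas: A 10.998, E 12.965, B 0.790, D 0.532, H 7.157, G 12.557.
Rounding down gives 10, 12, 0, 0, 7, 12 = 41 seats, so the divisor must be adjusted.
With modified divisor 93200: modified quotas A 11.942, E 14.078, B 0.858, D 0.578, H 7.771, G 13.635.
Rounding down: A 11, E 14, B 0, D 0, H 7, G 13 (total 45).
G receives 13.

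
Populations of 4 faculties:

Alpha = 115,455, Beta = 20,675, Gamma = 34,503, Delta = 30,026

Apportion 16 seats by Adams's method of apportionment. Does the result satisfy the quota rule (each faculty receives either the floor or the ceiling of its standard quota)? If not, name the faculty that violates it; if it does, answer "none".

Alpha

Standard quotas: Alpha 9.206, Beta 1.649, Gamma 2.751, Delta 2.394.
Adams allocation: Alpha 8, Beta 2, Gamma 3, Delta 3.
Alpha has quota 9.206 (lower 9, upper 10) but receives 8 — outside the quota interval.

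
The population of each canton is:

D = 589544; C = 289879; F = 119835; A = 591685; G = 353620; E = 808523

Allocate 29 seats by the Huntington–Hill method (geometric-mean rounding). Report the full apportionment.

With divisor 93292: modified quotas D 6.319, C 3.107, F 1.285, A 6.342, G 3.790, E 8.667.
Geometric-mean thresholds: D √(6·7)=6.481, C √(3·4)=3.464, F √(1·2)=1.414, A √(6·7)=6.481, G √(3·4)=3.464, E √(8·9)=8.485.
Each quota rounded against its threshold gives D 6, C 3, F 1, A 6, G 4, E 9 (total 29).

D=6, C=3, F=1, A=6, G=4, E=9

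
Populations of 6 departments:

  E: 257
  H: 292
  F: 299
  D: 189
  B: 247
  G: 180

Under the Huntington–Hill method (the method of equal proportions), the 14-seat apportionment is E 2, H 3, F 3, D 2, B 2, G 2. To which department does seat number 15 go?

Priority for the next seat is population ÷ (√(s·(s+1))).
Priorities: E 104.920, H 84.293, F 86.314, D 77.159, B 100.837, G 73.485.
Highest priority: E.

E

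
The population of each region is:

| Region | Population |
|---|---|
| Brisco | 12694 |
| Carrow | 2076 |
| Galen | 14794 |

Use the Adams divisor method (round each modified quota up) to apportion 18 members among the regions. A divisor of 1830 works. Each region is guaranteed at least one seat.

With modified divisor 1830: modified quotas Brisco 6.937, Carrow 1.134, Galen 8.084.
Rounding up: Brisco 7, Carrow 2, Galen 9 (total 18).

Brisco 7; Carrow 2; Galen 9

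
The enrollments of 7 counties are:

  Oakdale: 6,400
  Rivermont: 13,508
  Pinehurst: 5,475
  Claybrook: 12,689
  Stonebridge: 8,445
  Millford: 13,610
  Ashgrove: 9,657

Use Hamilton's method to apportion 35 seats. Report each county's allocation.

Oakdale 3, Rivermont 7, Pinehurst 3, Claybrook 6, Stonebridge 4, Millford 7, Ashgrove 5

The standard divisor is 69784/35 ≈ 1993.829.
Standard quotas: Oakdale 3.2099, Rivermont 6.7749, Pinehurst 2.7460, Claybrook 6.3641, Stonebridge 4.2356, Millford 6.8261, Ashgrove 4.8434.
Lower quotas: Oakdale 3, Rivermont 6, Pinehurst 2, Claybrook 6, Stonebridge 4, Millford 6, Ashgrove 4 (sum 31, leaving 4 seats).
Remainders in descending order: Ashgrove 0.8434, Millford 0.8261, Rivermont 0.7749, Pinehurst 0.7460, Claybrook 0.3641, Stonebridge 0.2356, Oakdale 0.2099.
Largest remainders: Ashgrove, Millford, Rivermont, Pinehurst receive the extra seats.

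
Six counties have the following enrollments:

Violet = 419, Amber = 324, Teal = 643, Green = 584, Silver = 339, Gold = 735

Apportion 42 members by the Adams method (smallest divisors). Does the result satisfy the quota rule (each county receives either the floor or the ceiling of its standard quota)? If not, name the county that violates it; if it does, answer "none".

none

Standard quotas: Violet 5.781, Amber 4.470, Teal 8.872, Green 8.058, Silver 4.677, Gold 10.141.
Adams allocation: Violet 6, Amber 5, Teal 8, Green 8, Silver 5, Gold 10.
Every allocation lies between the lower and upper quota.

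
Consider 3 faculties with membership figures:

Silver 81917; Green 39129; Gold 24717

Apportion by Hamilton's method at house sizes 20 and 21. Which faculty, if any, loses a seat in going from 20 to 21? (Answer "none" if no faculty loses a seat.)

At 20 seats: Silver 11, Green 5, Gold 4.
At 21 seats: Silver 12, Green 6, Gold 3.
Gold drops from 4 to 3.

Gold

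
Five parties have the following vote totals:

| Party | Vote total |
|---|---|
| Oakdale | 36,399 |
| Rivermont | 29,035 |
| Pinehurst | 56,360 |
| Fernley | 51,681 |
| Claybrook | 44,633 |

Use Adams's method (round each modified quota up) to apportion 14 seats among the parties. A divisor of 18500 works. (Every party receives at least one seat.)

With modified divisor 18500: modified quotas Oakdale 1.968, Rivermont 1.569, Pinehurst 3.046, Fernley 2.794, Claybrook 2.413.
Rounding up: Oakdale 2, Rivermont 2, Pinehurst 4, Fernley 3, Claybrook 3 (total 14).

Oakdale=2, Rivermont=2, Pinehurst=4, Fernley=3, Claybrook=3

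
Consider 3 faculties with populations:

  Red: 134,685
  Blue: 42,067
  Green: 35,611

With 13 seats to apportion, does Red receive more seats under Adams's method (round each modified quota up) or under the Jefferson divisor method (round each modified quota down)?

Adams: Red 8, Blue 3, Green 2.
Jefferson: Red 9, Blue 2, Green 2.
Red gets 8 under Adams and 9 under Jefferson.

Jefferson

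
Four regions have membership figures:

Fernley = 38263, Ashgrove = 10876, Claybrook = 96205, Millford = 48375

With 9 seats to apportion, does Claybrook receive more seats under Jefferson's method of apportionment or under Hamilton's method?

Jefferson: Fernley 2, Ashgrove 0, Claybrook 5, Millford 2.
Hamilton: Fernley 2, Ashgrove 1, Claybrook 4, Millford 2.
Claybrook gets 5 under Jefferson and 4 under Hamilton.

Jefferson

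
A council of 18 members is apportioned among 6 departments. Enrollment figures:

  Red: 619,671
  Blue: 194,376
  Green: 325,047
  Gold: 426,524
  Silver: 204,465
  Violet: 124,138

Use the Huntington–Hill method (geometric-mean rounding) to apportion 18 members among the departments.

Red 6, Blue 2, Green 3, Gold 4, Silver 2, Violet 1

With divisor 104377: modified quotas Red 5.937, Blue 1.862, Green 3.114, Gold 4.086, Silver 1.959, Violet 1.189.
Geometric-mean thresholds: Red √(5·6)=5.477, Blue √(1·2)=1.414, Green √(3·4)=3.464, Gold √(4·5)=4.472, Silver √(1·2)=1.414, Violet √(1·2)=1.414.
Each quota rounded against its threshold gives Red 6, Blue 2, Green 3, Gold 4, Silver 2, Violet 1 (total 18).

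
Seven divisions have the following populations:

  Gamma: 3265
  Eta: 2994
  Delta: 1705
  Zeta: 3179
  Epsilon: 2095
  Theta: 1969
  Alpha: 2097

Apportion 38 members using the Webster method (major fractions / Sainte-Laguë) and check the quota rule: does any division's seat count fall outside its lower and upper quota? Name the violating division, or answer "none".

none

Standard quotas: Gamma 7.170, Eta 6.575, Delta 3.744, Zeta 6.981, Epsilon 4.601, Theta 4.324, Alpha 4.605.
Webster allocation: Gamma 7, Eta 6, Delta 4, Zeta 7, Epsilon 5, Theta 4, Alpha 5.
Every allocation lies between the lower and upper quota.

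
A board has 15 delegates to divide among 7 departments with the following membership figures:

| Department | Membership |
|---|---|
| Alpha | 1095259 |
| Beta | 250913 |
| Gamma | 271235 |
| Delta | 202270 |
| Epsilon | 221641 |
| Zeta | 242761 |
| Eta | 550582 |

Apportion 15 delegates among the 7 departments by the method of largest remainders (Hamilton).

Alpha=6; Beta=1; Gamma=2; Delta=1; Epsilon=1; Zeta=1; Eta=3

Standard divisor: 2834661 ÷ 15 ≈ 188977.4.
Standard quotas: Alpha 5.7957, Beta 1.3277, Gamma 1.4353, Delta 1.0703, Epsilon 1.1728, Zeta 1.2846, Eta 2.9135.
Lower quotas: Alpha 5, Beta 1, Gamma 1, Delta 1, Epsilon 1, Zeta 1, Eta 2 (sum 12, leaving 3 seats).
Remainders in descending order: Eta 0.9135, Alpha 0.7957, Gamma 0.4353, Beta 0.3277, Zeta 0.2846, Epsilon 0.1728, Delta 0.0703.
Largest remainders: Eta, Alpha, Gamma receive the extra seats.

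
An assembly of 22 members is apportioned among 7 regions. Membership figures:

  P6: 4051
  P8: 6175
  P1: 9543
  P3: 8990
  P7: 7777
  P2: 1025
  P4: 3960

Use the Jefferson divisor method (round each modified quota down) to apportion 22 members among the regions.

Standard divisor 41521/22 ≈ 1887.318; standard quotas: P6 2.146, P8 3.272, P1 5.056, P3 4.763, P7 4.121, P2 0.543, P4 2.098.
Rounding down gives 2, 3, 5, 4, 4, 0, 2 = 20 seats, so the divisor must be adjusted.
With modified divisor 1570: modified quotas P6 2.580, P8 3.933, P1 6.078, P3 5.726, P7 4.954, P2 0.653, P4 2.522.
Rounding down: P6 2, P8 3, P1 6, P3 5, P7 4, P2 0, P4 2 (total 22).

P6=2, P8=3, P1=6, P3=5, P7=4, P2=0, P4=2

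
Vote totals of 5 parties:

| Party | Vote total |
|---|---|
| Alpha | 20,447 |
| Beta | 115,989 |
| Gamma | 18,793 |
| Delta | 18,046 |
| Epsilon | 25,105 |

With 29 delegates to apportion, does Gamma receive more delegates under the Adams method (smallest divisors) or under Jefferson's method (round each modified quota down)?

Adams

Adams: Alpha 3, Beta 16, Gamma 3, Delta 3, Epsilon 4.
Jefferson: Alpha 3, Beta 18, Gamma 2, Delta 2, Epsilon 4.
Gamma gets 3 under Adams and 2 under Jefferson.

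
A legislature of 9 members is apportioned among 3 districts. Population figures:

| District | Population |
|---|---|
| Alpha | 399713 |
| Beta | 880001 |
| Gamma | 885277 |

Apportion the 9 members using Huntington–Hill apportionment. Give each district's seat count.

With divisor 254796: modified quotas Alpha 1.569, Beta 3.454, Gamma 3.474.
Geometric-mean thresholds: Alpha √(1·2)=1.414, Beta √(3·4)=3.464, Gamma √(3·4)=3.464.
Each quota rounded against its threshold gives Alpha 2, Beta 3, Gamma 4 (total 9).

Alpha=2, Beta=3, Gamma=4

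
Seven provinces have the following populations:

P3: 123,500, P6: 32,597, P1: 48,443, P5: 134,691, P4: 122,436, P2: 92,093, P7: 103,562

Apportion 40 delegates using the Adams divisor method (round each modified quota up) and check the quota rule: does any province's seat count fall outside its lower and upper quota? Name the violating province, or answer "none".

Standard quotas: P3 7.515, P6 1.984, P1 2.948, P5 8.196, P4 7.451, P2 5.604, P7 6.302.
Adams allocation: P3 8, P6 2, P1 3, P5 8, P4 7, P2 6, P7 6.
Every allocation lies between the lower and upper quota.

none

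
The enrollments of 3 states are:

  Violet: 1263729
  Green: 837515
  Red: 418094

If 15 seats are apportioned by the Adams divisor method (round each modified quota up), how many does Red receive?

Standard divisor 2519338/15 ≈ 167955.867; standard quotas: Violet 7.524, Green 4.987, Red 2.489.
Rounding up gives 8, 5, 3 = 16 seats, so the divisor must be adjusted.
With modified divisor 194800: modified quotas Violet 6.487, Green 4.299, Red 2.146.
Rounding up: Violet 7, Green 5, Red 3 (total 15).
Red receives 3.

3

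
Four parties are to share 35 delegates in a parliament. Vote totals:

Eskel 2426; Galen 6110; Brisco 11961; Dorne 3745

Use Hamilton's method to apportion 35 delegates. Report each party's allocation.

Eskel 4, Galen 9, Brisco 17, Dorne 5

Total 24242; standard divisor 24242/35 ≈ 692.629.
Standard quotas: Eskel 3.5026, Galen 8.8215, Brisco 17.2690, Dorne 5.4069.
Lower quotas: Eskel 3, Galen 8, Brisco 17, Dorne 5 (sum 33, leaving 2 seats).
Remainders in descending order: Galen 0.8215, Eskel 0.5026, Dorne 0.4069, Brisco 0.2690.
The surplus seats go to Galen, Eskel.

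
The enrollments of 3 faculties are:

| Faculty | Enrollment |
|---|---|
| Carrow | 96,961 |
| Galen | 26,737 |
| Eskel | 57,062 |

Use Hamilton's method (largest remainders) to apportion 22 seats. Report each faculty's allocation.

Carrow=12; Galen=3; Eskel=7

Total 180760; standard divisor 180760/22 ≈ 8216.364.
Standard quotas: Carrow 11.8010, Galen 3.2541, Eskel 6.9449.
Lower quotas: Carrow 11, Galen 3, Eskel 6 (sum 20, leaving 2 seats).
Remainders in descending order: Eskel 0.9449, Carrow 0.8010, Galen 0.2541.
The surplus seats go to Eskel, Carrow.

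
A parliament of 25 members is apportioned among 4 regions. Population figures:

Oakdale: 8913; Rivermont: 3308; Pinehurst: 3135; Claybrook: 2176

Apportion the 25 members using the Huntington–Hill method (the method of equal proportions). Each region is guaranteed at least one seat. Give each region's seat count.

With divisor 707: modified quotas Oakdale 12.607, Rivermont 4.679, Pinehurst 4.434, Claybrook 3.078.
Geometric-mean thresholds: Oakdale √(12·13)=12.490, Rivermont √(4·5)=4.472, Pinehurst √(4·5)=4.472, Claybrook √(3·4)=3.464.
Each quota rounded against its threshold gives Oakdale 13, Rivermont 5, Pinehurst 4, Claybrook 3 (total 25).

Oakdale=13, Rivermont=5, Pinehurst=4, Claybrook=3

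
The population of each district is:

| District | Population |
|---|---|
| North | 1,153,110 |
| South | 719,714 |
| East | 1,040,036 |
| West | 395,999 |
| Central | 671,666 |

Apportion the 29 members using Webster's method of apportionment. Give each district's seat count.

North 8, South 5, East 8, West 3, Central 5

Standard divisor 3980525/29 ≈ 137259.483; standard quotas: North 8.401, South 5.243, East 7.577, West 2.885, Central 4.893.
Rounding to the nearest integer gives North 8, South 5, East 8, West 3, Central 5 — total 29, matching the house size, so no adjustment is needed.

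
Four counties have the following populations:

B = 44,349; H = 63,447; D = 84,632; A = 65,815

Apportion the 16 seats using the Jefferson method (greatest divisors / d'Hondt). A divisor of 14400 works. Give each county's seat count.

With modified divisor 14400: modified quotas B 3.080, H 4.406, D 5.877, A 4.570.
Rounding down: B 3, H 4, D 5, A 4 (total 16).

B=3; H=4; D=5; A=4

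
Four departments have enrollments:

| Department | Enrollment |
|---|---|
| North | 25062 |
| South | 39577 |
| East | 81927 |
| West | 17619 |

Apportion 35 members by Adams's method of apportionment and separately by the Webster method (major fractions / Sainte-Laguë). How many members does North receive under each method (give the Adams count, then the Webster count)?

Adams: North 6, South 8, East 17, West 4.
Webster: North 5, South 8, East 18, West 4.
North gets 6 under Adams and 5 under Webster.

6 and 5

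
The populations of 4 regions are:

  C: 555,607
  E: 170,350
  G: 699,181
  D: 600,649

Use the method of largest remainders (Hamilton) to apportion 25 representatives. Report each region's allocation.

The standard divisor is 2025787/25 ≈ 81031.48.
Standard quotas: C 6.8567, E 2.1023, G 8.6285, D 7.4125.
Lower quotas: C 6, E 2, G 8, D 7 (sum 23, leaving 2 seats).
Remainders in descending order: C 0.8567, G 0.6285, D 0.4125, E 0.1023.
The surplus seats go to C, G.

C=7; E=2; G=9; D=7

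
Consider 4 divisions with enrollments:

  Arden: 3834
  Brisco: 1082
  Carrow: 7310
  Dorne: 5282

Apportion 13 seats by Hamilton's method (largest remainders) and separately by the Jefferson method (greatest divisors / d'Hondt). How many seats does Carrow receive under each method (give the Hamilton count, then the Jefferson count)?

Hamilton: Arden 3, Brisco 1, Carrow 5, Dorne 4.
Jefferson: Arden 3, Brisco 0, Carrow 6, Dorne 4.
Carrow gets 5 under Hamilton and 6 under Jefferson.

5 and 6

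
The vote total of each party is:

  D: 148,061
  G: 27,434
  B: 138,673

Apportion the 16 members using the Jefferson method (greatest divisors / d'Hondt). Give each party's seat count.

D: 8; G: 1; B: 7

Standard divisor 314168/16 ≈ 19635.5; standard quotas: D 7.540, G 1.397, B 7.062.
Rounding down gives 7, 1, 7 = 15 seats, so the divisor must be adjusted.
With modified divisor 17900: modified quotas D 8.272, G 1.533, B 7.747.
Rounding down: D 8, G 1, B 7 (total 16).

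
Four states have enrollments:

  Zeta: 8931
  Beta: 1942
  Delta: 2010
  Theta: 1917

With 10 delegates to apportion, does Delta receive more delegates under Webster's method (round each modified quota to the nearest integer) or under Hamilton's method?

Hamilton

Webster: Zeta 7, Beta 1, Delta 1, Theta 1.
Hamilton: Zeta 6, Beta 1, Delta 2, Theta 1.
Delta gets 1 under Webster and 2 under Hamilton.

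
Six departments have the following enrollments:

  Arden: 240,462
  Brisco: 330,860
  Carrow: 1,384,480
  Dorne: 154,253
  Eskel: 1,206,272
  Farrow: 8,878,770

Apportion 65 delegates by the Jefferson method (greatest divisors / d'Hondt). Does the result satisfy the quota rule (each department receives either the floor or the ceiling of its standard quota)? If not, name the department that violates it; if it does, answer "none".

Standard quotas: Arden 1.282, Brisco 1.763, Carrow 7.379, Dorne 0.822, Eskel 6.429, Farrow 47.324.
Jefferson allocation: Arden 1, Brisco 1, Carrow 7, Dorne 0, Eskel 6, Farrow 50.
Farrow has quota 47.324 (lower 47, upper 48) but receives 50 — outside the quota interval.

Farrow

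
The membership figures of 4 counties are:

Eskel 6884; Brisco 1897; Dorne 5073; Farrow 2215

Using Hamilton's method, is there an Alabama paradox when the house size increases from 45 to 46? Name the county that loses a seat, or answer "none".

Brisco

At 45 seats: Eskel 19, Brisco 6, Dorne 14, Farrow 6.
At 46 seats: Eskel 20, Brisco 5, Dorne 15, Farrow 6.
Brisco drops from 6 to 5.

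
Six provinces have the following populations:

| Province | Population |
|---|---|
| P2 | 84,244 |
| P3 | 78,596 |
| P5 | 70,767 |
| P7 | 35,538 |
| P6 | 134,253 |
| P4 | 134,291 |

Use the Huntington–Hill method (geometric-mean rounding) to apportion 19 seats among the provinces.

With divisor 29455: modified quotas P2 2.860, P3 2.668, P5 2.403, P7 1.207, P6 4.558, P4 4.559.
Geometric-mean thresholds: P2 √(2·3)=2.449, P3 √(2·3)=2.449, P5 √(2·3)=2.449, P7 √(1·2)=1.414, P6 √(4·5)=4.472, P4 √(4·5)=4.472.
Each quota rounded against its threshold gives P2 3, P3 3, P5 2, P7 1, P6 5, P4 5 (total 19).

P2 3, P3 3, P5 2, P7 1, P6 5, P4 5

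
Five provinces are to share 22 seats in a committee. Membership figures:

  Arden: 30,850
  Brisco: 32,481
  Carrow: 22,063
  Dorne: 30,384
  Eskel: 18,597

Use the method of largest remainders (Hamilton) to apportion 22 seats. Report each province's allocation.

The standard divisor is 134375/22 ≈ 6107.955.
Standard quotas: Arden 5.0508, Brisco 5.3178, Carrow 3.6122, Dorne 4.9745, Eskel 3.0447.
Lower quotas: Arden 5, Brisco 5, Carrow 3, Dorne 4, Eskel 3 (sum 20, leaving 2 seats).
Remainders in descending order: Dorne 0.9745, Carrow 0.6122, Brisco 0.3178, Arden 0.0508, Eskel 0.0447.
Largest remainders: Dorne, Carrow receive the extra seats.

Arden=5, Brisco=5, Carrow=4, Dorne=5, Eskel=3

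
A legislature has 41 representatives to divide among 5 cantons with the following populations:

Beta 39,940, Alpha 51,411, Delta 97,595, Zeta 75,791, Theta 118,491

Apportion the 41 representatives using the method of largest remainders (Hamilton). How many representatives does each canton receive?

Beta=4, Alpha=6, Delta=10, Zeta=8, Theta=13

Total 383228; standard divisor 383228/41 ≈ 9347.024.
Standard quotas: Beta 4.2730, Alpha 5.5003, Delta 10.4413, Zeta 8.1086, Theta 12.6769.
Lower quotas: Beta 4, Alpha 5, Delta 10, Zeta 8, Theta 12 (sum 39, leaving 2 seats).
Remainders in descending order: Theta 0.6769, Alpha 0.5003, Delta 0.4413, Beta 0.2730, Zeta 0.1086.
The surplus seats go to Theta, Alpha.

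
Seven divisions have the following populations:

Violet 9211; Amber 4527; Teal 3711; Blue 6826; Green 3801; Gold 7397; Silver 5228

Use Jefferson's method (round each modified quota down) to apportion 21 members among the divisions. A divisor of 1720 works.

With modified divisor 1720: modified quotas Violet 5.355, Amber 2.632, Teal 2.158, Blue 3.969, Green 2.210, Gold 4.301, Silver 3.040.
Rounding down: Violet 5, Amber 2, Teal 2, Blue 3, Green 2, Gold 4, Silver 3 (total 21).

Violet=5; Amber=2; Teal=2; Blue=3; Green=2; Gold=4; Silver=3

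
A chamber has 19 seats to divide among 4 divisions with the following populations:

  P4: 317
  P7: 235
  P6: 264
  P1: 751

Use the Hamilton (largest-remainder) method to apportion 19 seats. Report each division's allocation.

P4 4, P7 3, P6 3, P1 9

Total 1567; standard divisor 1567/19 ≈ 82.474.
Standard quotas: P4 3.844, P7 2.849, P6 3.201, P1 9.106.
Lower quotas: P4 3, P7 2, P6 3, P1 9 (sum 17, leaving 2 seats).
Remainders in descending order: P7 0.849, P4 0.844, P6 0.201, P1 0.106.
Largest remainders: P7, P4 receive the extra seats.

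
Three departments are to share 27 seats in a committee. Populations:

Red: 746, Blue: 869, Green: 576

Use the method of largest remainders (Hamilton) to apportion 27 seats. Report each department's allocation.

Total 2191; standard divisor 2191/27 ≈ 81.148.
Standard quotas: Red 9.193, Blue 10.709, Green 7.098.
Lower quotas: Red 9, Blue 10, Green 7 (sum 26, leaving 1 seat).
Remainders in descending order: Blue 0.709, Red 0.193, Green 0.098.
The surplus seat goes to Blue.

Red: 9, Blue: 11, Green: 7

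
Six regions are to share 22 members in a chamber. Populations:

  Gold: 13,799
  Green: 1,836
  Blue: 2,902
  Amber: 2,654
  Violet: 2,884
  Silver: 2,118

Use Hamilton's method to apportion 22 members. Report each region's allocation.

Standard divisor: 26193 ÷ 22 ≈ 1190.591.
Standard quotas: Gold 11.5900, Green 1.5421, Blue 2.4374, Amber 2.2291, Violet 2.4223, Silver 1.7789.
Lower quotas: Gold 11, Green 1, Blue 2, Amber 2, Violet 2, Silver 1 (sum 19, leaving 3 seats).
Remainders in descending order: Silver 0.7789, Gold 0.5900, Green 0.5421, Blue 0.4374, Violet 0.4223, Amber 0.2291.
The surplus seats go to Silver, Gold, Green.

Gold 12; Green 2; Blue 2; Amber 2; Violet 2; Silver 2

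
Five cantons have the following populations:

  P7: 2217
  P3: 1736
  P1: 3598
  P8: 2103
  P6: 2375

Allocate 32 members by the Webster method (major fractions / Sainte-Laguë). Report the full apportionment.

P7 6; P3 5; P1 9; P8 6; P6 6

Standard divisor 12029/32 ≈ 375.906; standard quotas: P7 5.898, P3 4.618, P1 9.572, P8 5.594, P6 6.318.
Rounding to the nearest integer gives 6, 5, 10, 6, 6 = 33 seats, so the divisor must be adjusted.
With modified divisor 380: modified quotas P7 5.834, P3 4.568, P1 9.468, P8 5.534, P6 6.250.
Rounding to the nearest integer: P7 6, P3 5, P1 9, P8 6, P6 6 (total 32).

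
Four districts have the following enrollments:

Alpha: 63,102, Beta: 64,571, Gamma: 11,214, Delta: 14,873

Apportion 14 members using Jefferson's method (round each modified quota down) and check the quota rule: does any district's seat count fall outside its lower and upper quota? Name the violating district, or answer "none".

Standard quotas: Alpha 5.745, Beta 5.879, Gamma 1.021, Delta 1.354.
Jefferson allocation: Alpha 6, Beta 6, Gamma 1, Delta 1.
Every allocation lies between the lower and upper quota.

none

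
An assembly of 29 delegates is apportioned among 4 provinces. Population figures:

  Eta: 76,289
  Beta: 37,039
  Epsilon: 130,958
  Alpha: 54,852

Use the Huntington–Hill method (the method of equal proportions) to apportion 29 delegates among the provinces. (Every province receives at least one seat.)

Eta: 7; Beta: 4; Epsilon: 13; Alpha: 5

With divisor 10340: modified quotas Eta 7.378, Beta 3.582, Epsilon 12.665, Alpha 5.305.
Geometric-mean thresholds: Eta √(7·8)=7.483, Beta √(3·4)=3.464, Epsilon √(12·13)=12.490, Alpha √(5·6)=5.477.
Each quota rounded against its threshold gives Eta 7, Beta 4, Epsilon 13, Alpha 5 (total 29).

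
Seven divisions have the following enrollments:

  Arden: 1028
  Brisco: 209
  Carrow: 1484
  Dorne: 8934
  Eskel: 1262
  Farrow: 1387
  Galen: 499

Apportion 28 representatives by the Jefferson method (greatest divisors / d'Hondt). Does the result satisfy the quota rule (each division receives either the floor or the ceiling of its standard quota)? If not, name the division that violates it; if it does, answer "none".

Standard quotas: Arden 1.944, Brisco 0.395, Carrow 2.807, Dorne 16.899, Eskel 2.387, Farrow 2.624, Galen 0.944.
Jefferson allocation: Arden 2, Brisco 0, Carrow 3, Dorne 18, Eskel 2, Farrow 2, Galen 1.
Dorne has quota 16.899 (lower 16, upper 17) but receives 18 — outside the quota interval.

Dorne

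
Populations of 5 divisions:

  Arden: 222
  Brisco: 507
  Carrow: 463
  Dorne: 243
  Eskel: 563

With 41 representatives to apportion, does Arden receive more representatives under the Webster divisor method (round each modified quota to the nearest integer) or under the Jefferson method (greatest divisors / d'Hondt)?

Webster: Arden 5, Brisco 10, Carrow 9, Dorne 5, Eskel 12.
Jefferson: Arden 4, Brisco 10, Carrow 10, Dorne 5, Eskel 12.
Arden gets 5 under Webster and 4 under Jefferson.

Webster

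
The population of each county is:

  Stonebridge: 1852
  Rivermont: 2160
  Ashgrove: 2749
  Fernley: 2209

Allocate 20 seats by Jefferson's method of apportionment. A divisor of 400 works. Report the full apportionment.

With modified divisor 400: modified quotas Stonebridge 4.630, Rivermont 5.400, Ashgrove 6.872, Fernley 5.522.
Rounding down: Stonebridge 4, Rivermont 5, Ashgrove 6, Fernley 5 (total 20).

Stonebridge 4; Rivermont 5; Ashgrove 6; Fernley 5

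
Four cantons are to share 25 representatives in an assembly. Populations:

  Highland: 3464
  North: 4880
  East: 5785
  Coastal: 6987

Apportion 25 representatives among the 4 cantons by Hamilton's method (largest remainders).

Standard divisor: 21116 ÷ 25 ≈ 844.64.
Standard quotas: Highland 4.1012, North 5.7776, East 6.8491, Coastal 8.2722.
Lower quotas: Highland 4, North 5, East 6, Coastal 8 (sum 23, leaving 2 seats).
Remainders in descending order: East 0.8491, North 0.7776, Coastal 0.2722, Highland 0.1012.
Largest remainders: East, North receive the extra seats.

Highland 4, North 6, East 7, Coastal 8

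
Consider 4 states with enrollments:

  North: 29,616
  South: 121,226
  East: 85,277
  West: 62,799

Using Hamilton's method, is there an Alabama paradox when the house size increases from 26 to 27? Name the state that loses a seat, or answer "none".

At 26 seats: North 3, South 11, East 7, West 5.
At 27 seats: North 3, South 11, East 8, West 5.
No state's allocation decreased.

none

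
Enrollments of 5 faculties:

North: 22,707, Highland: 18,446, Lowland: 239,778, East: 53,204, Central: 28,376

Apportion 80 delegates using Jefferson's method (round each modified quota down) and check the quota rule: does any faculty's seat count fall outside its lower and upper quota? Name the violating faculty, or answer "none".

Lowland

Standard quotas: North 5.011, Highland 4.071, Lowland 52.915, East 11.741, Central 6.262.
Jefferson allocation: North 5, Highland 4, Lowland 54, East 11, Central 6.
Lowland has quota 52.915 (lower 52, upper 53) but receives 54 — outside the quota interval.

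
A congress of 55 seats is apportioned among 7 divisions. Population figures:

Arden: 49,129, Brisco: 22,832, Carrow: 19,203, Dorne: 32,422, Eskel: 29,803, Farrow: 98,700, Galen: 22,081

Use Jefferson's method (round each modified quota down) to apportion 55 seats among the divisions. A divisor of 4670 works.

Arden 10, Brisco 4, Carrow 4, Dorne 6, Eskel 6, Farrow 21, Galen 4

With modified divisor 4670: modified quotas Arden 10.520, Brisco 4.889, Carrow 4.112, Dorne 6.943, Eskel 6.382, Farrow 21.135, Galen 4.728.
Rounding down: Arden 10, Brisco 4, Carrow 4, Dorne 6, Eskel 6, Farrow 21, Galen 4 (total 55).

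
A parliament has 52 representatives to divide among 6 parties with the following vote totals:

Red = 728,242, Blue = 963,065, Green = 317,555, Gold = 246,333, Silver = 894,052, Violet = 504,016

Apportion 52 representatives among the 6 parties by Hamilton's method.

Red 10, Blue 14, Green 5, Gold 3, Silver 13, Violet 7

The standard divisor is 3653263/52 ≈ 70255.058.
Standard quotas: Red 10.3657, Blue 13.7081, Green 4.5200, Gold 3.5063, Silver 12.7258, Violet 7.1741.
Lower quotas: Red 10, Blue 13, Green 4, Gold 3, Silver 12, Violet 7 (sum 49, leaving 3 seats).
Remainders in descending order: Silver 0.7258, Blue 0.7081, Green 0.5200, Gold 0.5063, Red 0.3657, Violet 0.1741.
Largest remainders: Silver, Blue, Green receive the extra seats.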